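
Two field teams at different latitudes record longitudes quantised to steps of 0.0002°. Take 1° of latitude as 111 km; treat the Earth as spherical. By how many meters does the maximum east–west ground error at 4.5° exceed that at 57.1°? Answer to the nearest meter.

5 meters

With a 0.0002° grid the true value lies within half a step, ±0.0002°/2 = ±0.0001°, of the stored one.
At 4.5°: 0.0001° × 111000 × cos 4.5° = 0.0001 × 111000 × 0.9969 ≈ 11.066 m.
At 57.1°: 0.0001° × 111000 × cos 57.1° = 0.0001 × 111000 × 0.5432 ≈ 6.0292 m.
So the lower-latitude error exceeds the higher by 11.066 − 6.0292 = 5.0365 m.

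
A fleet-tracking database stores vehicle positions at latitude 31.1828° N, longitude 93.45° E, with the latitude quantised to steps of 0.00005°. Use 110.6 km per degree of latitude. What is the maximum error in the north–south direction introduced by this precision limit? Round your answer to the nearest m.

3 m

With a 0.00005° grid the true value lies within half a step, ±0.00005°/2 = ±2.5e-05°, of the stored one.
Along the meridian that is 2.5e-05° × 110600 m/° = 2.765 m.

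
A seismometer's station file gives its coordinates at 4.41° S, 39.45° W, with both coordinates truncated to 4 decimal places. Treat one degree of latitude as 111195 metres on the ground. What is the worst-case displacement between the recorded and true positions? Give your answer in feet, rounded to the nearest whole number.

Truncating at 4 decimal places can drop up to a full unit in the last place, so each coordinate may be off by as much as 0.0001°.
N–S: 0.0001° × 111195 m/° = 11.1195 m.
E–W at 4.41°: 0.0001° × 111195 × cos 4.41° = 0.0001 × 111195 × 0.9970 ≈ 11.0866 m.
Worst case both components are at the extreme and orthogonal: √(11.1195² + 11.0866²) ≈ 15.7021 m.
In feet: 15.7021 m ÷ 0.3048 ≈ 51.516 ft.

52 feet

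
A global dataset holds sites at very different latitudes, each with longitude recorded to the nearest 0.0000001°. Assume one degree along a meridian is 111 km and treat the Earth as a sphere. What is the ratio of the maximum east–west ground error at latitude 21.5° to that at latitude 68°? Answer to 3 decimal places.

Rounding to 7 decimal places leaves the longitude within ±5e-08° of the true value.
Error at 21.5° = 5e-08° × 111000 × cos 21.5° ≈ 0.00555 × 0.9304 = 0.0051638 m.
At 68°: 5e-08° × 111000 × cos 68° = 5e-08 × 111000 × 0.3746 ≈ 0.0020791 m.
Ratio: 0.0051638 / 0.0020791 = cos 21.5° / cos 68° ≈ 2.4837.

2.484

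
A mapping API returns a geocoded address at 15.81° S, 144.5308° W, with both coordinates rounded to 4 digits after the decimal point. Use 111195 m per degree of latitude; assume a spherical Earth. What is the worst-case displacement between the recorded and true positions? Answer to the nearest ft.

Rounding to 4 decimal places leaves each coordinate within ±5e-05° of the true value.
N–S: 5e-05° × 111195 m/° = 5.55975 m.
E–W at 15.81°: 5e-05° × 111195 × cos 15.81° = 5e-05 × 111195 × 0.9622 ≈ 5.34943 m.
Combining orthogonally: (5.55975² + 5.34943²)^½ ≈ 7.71539 m.
In feet: 7.71539 m ÷ 0.3048 ≈ 25.313 ft.

25 ft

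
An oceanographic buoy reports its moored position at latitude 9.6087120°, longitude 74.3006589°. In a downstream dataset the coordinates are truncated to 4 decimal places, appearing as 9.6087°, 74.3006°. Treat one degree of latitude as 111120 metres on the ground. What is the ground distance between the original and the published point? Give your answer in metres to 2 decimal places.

The latitude changed by +0.0000120° and the longitude by +0.0000589°.
North–south shift: 0.0000120 × 111120 = 1.33344 m.
East–west at this latitude: 0.0000589° × 111120 × cos 9.6087° ≈ 0.0000589 × 109561 = 6.45315 m.
Hypotenuse of the two orthogonal shifts: √(1.33344² + 6.45315²) = 6.58947 m.

6.59 metres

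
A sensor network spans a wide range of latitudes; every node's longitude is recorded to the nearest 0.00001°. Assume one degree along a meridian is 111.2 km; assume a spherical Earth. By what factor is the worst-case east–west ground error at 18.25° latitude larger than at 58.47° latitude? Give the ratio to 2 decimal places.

Rounding to 5 decimal places leaves the longitude within ±5e-06° of the true value.
At 18.25°: 5e-06° × 111200 × cos 18.25° = 5e-06 × 111200 × 0.9497 ≈ 0.52803 m.
At 58.47°: 5e-06° × 111200 × cos 58.47° = 5e-06 × 111200 × 0.5229 ≈ 0.29076 m.
The ratio reduces to cos 18.25° / cos 58.47° = 0.9497/0.5229 ≈ 1.8161.

1.82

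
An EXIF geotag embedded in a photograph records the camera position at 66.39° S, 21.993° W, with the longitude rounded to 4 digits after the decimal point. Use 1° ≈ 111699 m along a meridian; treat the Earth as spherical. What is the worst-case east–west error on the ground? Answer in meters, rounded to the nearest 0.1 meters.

Rounding to 4 decimal places leaves the longitude within ±5e-05° of the true value.
One degree of longitude at 66.39° is 111699 × cos 66.39° ≈ 111699 × 0.4005 = 44736.5 m.
Maximum E–W displacement: 5e-05 × 44736.5 = 2.23682 m.

2.2 meters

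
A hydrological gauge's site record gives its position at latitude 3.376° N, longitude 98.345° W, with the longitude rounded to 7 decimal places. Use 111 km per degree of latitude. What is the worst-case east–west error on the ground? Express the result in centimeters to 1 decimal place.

0.6 centimeters

Rounding to 7 decimal places leaves the longitude within ±5e-08° of the true value.
Parallels shrink by cos φ, so at 3.376° a degree of longitude is 111000 × 0.9983 ≈ 110807 m.
East–west error: 5e-08° × 110807 m/° ≈ 0.00554037 m.
That is 0.00554037 m = 0.55404 cm.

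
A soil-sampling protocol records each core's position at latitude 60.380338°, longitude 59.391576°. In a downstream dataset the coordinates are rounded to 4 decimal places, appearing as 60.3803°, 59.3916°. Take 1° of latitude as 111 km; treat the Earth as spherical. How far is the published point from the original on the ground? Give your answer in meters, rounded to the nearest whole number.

The latitude changed by +0.000038° and the longitude by -0.000024°.
N–S: 0.000038° × 111000 m/° = 4.218 m.
East–west at this latitude: -0.000024° × 111000 × cos 60.3803° ≈ -0.000024 × 54860.7 = -1.31666 m.
Hypotenuse of the two orthogonal shifts: √(4.218² + 1.31666²) = 4.41872 m.

4 meters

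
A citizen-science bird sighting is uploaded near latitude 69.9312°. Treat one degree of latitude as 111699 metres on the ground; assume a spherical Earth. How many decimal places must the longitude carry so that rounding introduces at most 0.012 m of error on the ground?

At 69.9312° one degree of longitude covers 111699 × cos 69.9312° ≈ 111699 × 0.3431 ≈ 38329.3 m.
With N decimal places the half-ulp bound is 0.5·10⁻ᴺ°, or 0.5·10⁻ᴺ × 38329.3 m on the ground.
Setting 19164.7 × 10⁻ᴺ ≤ 0.012 gives 10ᴺ ≥ 1.597e+06, i.e. N ≥ 6.20.
At 6 places the error can reach 0.0192 m, but 7 places keeps it to 0.00192 m.

7 decimal places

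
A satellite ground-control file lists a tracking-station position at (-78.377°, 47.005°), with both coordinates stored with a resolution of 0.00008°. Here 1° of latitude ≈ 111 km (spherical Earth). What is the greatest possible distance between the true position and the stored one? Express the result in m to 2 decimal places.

4.53 m

With a 0.00008° grid the true value lies within half a step, ±0.00008°/2 = ±4e-05°, of the stored one.
N–S: 4e-05° × 111000 m/° = 4.44 m.
Longitude error → 4e-05 × 111000 × cos 78.377° = 4e-05 × 111000 × 0.2015 ≈ 0.894532 m.
The two errors are perpendicular, so the maximum displacement is √(4.44² + 0.894532²) ≈ 4.52921 m.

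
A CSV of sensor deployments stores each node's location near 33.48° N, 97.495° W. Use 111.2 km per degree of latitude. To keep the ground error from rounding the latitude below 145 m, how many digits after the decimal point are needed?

One degree of latitude covers 111200 m.
N decimal places → at most half a unit in the last place, 0.5 × 10⁻ᴺ° = 111200/2 × 10⁻ᴺ m.
Setting 55600 × 10⁻ᴺ ≤ 145 gives 10ᴺ ≥ 383.4, i.e. N ≥ 2.58.
At 2 places the error can reach 556 m, but 3 places keeps it to 55.6 m.

3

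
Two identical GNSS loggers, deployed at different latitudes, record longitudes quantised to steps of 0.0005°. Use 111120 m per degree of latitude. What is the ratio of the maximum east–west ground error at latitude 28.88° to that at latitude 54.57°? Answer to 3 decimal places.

With a 0.0005° grid the true value lies within half a step, ±0.0005°/2 = ±0.00025°, of the stored one.
Error at 28.88° = 0.00025° × 111120 × cos 28.88° ≈ 27.78 × 0.8756 = 24.325 m.
At 54.57°: 0.00025° × 111120 × cos 54.57° = 0.00025 × 111120 × 0.5797 ≈ 16.104 m.
Ratio: 24.325 / 16.104 = cos 28.88° / cos 54.57° ≈ 1.5105.

1.510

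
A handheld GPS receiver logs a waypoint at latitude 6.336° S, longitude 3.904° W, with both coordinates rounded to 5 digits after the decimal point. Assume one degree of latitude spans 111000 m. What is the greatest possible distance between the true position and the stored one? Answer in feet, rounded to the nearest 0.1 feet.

Rounding to 5 decimal places leaves each coordinate within ±5e-06° of the true value.
Latitude error → 5e-06 × 111000 = 0.555 m along the meridian.
Longitude error → 5e-06 × 111000 × cos 6.336° = 5e-06 × 111000 × 0.9939 ≈ 0.55161 m.
Combining orthogonally: (0.555² + 0.55161²)^½ ≈ 0.782495 m.
Converting: 0.782495 m × 3.2808 ft/m ≈ 2.5672 ft.

2.6 feet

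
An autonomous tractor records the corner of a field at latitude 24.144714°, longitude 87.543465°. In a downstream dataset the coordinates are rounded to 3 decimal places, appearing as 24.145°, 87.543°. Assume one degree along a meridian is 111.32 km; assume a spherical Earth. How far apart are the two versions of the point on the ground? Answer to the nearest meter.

57 meters

Δlat = 24.144714 − 24.145 = -0.000286°; Δlon = 87.543465 − 87.543 = +0.000465°.
N–S: -0.000286° × 111320 m/° = -31.8375 m.
E–W at 24.145°: 0.000465° × 111320 × cos 24.145° = 0.000465 × 111320 × 0.9125 ≈ 47.2352 m.
Distance: √(31.8375² + 47.2352²) ≈ 56.963 m.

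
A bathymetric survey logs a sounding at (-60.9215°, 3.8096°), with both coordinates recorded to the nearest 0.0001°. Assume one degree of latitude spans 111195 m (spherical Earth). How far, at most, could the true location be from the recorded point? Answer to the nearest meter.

6 meters

Rounding to 4 decimal places leaves each coordinate within ±5e-05° of the true value.
Latitude error → 5e-05 × 111195 = 5.55975 m along the meridian.
East–west component at 60.9215°: 5e-05° × 111195 × cos 60.9215° ≈ 5e-05 × 54041.6 ≈ 2.70208 m.
Combining orthogonally: (5.55975² + 2.70208²)^½ ≈ 6.18159 m.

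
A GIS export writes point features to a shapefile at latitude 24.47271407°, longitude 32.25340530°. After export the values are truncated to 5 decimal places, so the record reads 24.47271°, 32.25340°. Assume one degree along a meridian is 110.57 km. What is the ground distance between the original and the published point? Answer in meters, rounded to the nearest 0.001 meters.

The latitude changed by +0.00000407° and the longitude by +0.00000530°.
N–S: 0.00000407° × 110570 m/° = 0.45002 m.
E–W at 24.4727°: 0.00000530° × 110570 × cos 24.4727° = 0.00000530 × 110570 × 0.9102 ≈ 0.533372 m.
Hypotenuse of the two orthogonal shifts: √(0.45002² + 0.533372²) = 0.697857 m.

0.698 meters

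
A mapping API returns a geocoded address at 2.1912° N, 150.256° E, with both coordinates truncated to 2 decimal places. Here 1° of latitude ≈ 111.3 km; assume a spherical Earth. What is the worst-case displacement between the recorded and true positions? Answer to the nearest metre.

1573 metres

Truncating at 2 decimal places can drop up to a full unit in the last place, so each coordinate may be off by as much as 0.01°.
North–south component: 0.01° × 111300 = 1113 m.
E–W at 2.1912°: 0.01° × 111300 × cos 2.1912° = 0.01 × 111300 × 0.9993 ≈ 1112.19 m.
Combining orthogonally: (1113² + 1112.19²)^½ ≈ 1573.44 m.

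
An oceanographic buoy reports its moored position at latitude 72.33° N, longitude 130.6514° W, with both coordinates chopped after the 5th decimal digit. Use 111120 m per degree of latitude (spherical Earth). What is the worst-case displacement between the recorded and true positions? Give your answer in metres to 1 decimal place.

Truncating at 5 decimal places can drop up to a full unit in the last place, so each coordinate may be off by as much as 1e-05°.
North–south component: 1e-05° × 111120 = 1.1112 m.
E–W at 72.33°: 1e-05° × 111120 × cos 72.33° = 1e-05 × 111120 × 0.3035 ≈ 0.337287 m.
Combining orthogonally: (1.1112² + 0.337287²)^½ ≈ 1.16126 m.

1.2 metres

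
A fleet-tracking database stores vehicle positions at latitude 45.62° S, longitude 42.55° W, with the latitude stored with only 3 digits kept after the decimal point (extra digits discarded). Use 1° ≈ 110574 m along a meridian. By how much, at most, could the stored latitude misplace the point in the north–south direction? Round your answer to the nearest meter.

111 meters

Truncating at 3 decimal places can drop up to a full unit in the last place, so the latitude may be off by as much as 0.001°.
North–south distance: 0.001° × 110574 m/° = 110.574 m.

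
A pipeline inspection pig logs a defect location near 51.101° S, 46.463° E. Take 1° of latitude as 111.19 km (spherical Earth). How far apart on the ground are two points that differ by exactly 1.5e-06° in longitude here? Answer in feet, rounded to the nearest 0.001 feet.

1.5e-06° of longitude at 51.101° is 1.5e-06 × 111190 × cos 51.101° ≈ 1.5e-06 × 69821.7 = 0.104733 m.
In feet: 0.104733 m ÷ 0.3048 ≈ 0.34361 ft.

0.344 feet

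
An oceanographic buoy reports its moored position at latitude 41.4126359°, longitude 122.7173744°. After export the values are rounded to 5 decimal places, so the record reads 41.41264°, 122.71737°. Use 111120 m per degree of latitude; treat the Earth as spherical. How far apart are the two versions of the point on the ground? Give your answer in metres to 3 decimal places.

0.585 metres

Δlat = 41.4126359 − 41.41264 = -0.0000041°; Δlon = 122.7173744 − 122.71737 = +0.0000044°.
N–S: -0.0000041° × 111120 m/° = -0.455592 m.
East–west at this latitude: 0.0000044° × 111120 × cos 41.4126° ≈ 0.0000044 × 83336.1 = 0.366679 m.
Combined displacement = (0.455592² + 0.366679²)^½ ≈ 0.584823 m.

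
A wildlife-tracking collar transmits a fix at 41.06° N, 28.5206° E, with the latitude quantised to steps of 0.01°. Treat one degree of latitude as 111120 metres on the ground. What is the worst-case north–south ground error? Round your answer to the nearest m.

With a 0.01° grid the true value lies within half a step, ±0.01°/2 = ±0.005°, of the stored one.
So the N–S error is at most 0.005 × 111120 = 555.6 m.

556 m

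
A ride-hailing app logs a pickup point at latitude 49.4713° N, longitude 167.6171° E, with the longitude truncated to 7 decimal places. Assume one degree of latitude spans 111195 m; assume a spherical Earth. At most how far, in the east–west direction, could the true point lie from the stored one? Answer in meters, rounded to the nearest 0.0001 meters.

Truncating at 7 decimal places can drop up to a full unit in the last place, so the longitude may be off by as much as 1e-07°.
At latitude 49.4713° a degree of longitude spans 111195 m × cos 49.4713° = 111195 × 0.6498 ≈ 72257.7 m.
So at most 1e-07° × 72257.7 ≈ 0.00722577 m east–west.

0.0072 meters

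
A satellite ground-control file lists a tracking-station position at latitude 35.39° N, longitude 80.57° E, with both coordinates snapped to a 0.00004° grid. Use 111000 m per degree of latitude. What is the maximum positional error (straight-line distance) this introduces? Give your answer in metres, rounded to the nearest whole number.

3 metres

With a 0.00004° grid the true value lies within half a step, ±0.00004°/2 = ±2e-05°, of the stored one.
North–south component: 2e-05° × 111000 = 2.22 m.
East–west component at 35.39°: 2e-05° × 111000 × cos 35.39° ≈ 2e-05 × 90490.4 ≈ 1.80981 m.
Combining orthogonally: (2.22² + 1.80981²)^½ ≈ 2.86423 m.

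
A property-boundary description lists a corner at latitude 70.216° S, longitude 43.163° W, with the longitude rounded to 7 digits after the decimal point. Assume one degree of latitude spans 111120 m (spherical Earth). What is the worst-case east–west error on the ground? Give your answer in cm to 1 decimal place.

Rounding to 7 decimal places leaves the longitude within ±5e-08° of the true value.
Parallels shrink by cos φ, so at 70.216° a degree of longitude is 111120 × 0.3385 ≈ 37611.4 m.
So at most 5e-08° × 37611.4 ≈ 0.00188057 m east–west.
That is 0.00188057 m = 0.18806 cm.

0.2 cm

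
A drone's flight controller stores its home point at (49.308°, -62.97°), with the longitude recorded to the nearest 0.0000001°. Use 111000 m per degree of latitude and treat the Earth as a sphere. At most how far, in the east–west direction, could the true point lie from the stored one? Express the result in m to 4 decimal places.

0.0036 m

Rounding to 7 decimal places leaves the longitude within ±5e-08° of the true value.
At latitude 49.308° a degree of longitude spans 111000 m × cos 49.308° = 111000 × 0.6520 ≈ 72371.2 m.
So at most 5e-08° × 72371.2 ≈ 0.00361856 m east–west.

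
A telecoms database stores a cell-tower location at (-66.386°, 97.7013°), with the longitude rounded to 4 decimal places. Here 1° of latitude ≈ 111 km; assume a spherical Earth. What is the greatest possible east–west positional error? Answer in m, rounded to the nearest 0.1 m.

Rounding to 4 decimal places leaves the longitude within ±5e-05° of the true value.
One degree of longitude at 66.386° is 111000 × cos 66.386° ≈ 111000 × 0.4006 = 44463.6 m.
So at most 5e-05° × 44463.6 ≈ 2.22318 m east–west.

2.2 m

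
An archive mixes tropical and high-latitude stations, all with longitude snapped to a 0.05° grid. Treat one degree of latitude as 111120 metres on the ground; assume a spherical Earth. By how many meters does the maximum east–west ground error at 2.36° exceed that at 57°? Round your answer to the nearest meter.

1263 meters

With a 0.05° grid the true value lies within half a step, ±0.05°/2 = ±0.025°, of the stored one.
Error at 2.36° = 0.025° × 111120 × cos 2.36° ≈ 2778 × 0.9992 = 2775.6 m.
At 57°: 0.025° × 111120 × cos 57° = 0.025 × 111120 × 0.5446 ≈ 1513 m.
So the lower-latitude error exceeds the higher by 2775.6 − 1513 = 1262.6 m.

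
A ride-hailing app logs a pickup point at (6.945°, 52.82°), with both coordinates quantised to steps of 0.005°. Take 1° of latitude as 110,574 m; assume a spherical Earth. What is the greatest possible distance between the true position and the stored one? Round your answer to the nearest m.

With a 0.005° grid the true value lies within half a step, ±0.005°/2 = ±0.0025°, of the stored one.
N–S: 0.0025° × 110574 m/° = 276.435 m.
East–west component at 6.945°: 0.0025° × 110574 × cos 6.945° ≈ 0.0025 × 109763 ≈ 274.407 m.
Worst case both components are at the extreme and orthogonal: √(276.435² + 274.407²) ≈ 389.507 m.

390 m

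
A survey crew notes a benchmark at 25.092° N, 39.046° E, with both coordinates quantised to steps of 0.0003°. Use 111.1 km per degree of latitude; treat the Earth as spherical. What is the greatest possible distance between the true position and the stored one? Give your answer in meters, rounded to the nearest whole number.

22 meters

With a 0.0003° grid the true value lies within half a step, ±0.0003°/2 = ±0.00015°, of the stored one.
North–south component: 0.00015° × 111100 = 16.665 m.
East–west component at 25.092°: 0.00015° × 111100 × cos 25.092° ≈ 0.00015 × 100615 ≈ 15.0923 m.
Worst case both components are at the extreme and orthogonal: √(16.665² + 15.0923²) ≈ 22.4833 m.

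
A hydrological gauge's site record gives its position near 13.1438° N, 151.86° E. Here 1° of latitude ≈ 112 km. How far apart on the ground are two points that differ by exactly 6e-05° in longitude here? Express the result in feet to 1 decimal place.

21.5 feet

One degree of longitude here spans 112000 × cos 13.1438° = 112000 × 0.9738 ≈ 109066 m; 6e-05° of that is 6.54395 m.
In feet: 6.54395 m ÷ 0.3048 ≈ 21.47 ft.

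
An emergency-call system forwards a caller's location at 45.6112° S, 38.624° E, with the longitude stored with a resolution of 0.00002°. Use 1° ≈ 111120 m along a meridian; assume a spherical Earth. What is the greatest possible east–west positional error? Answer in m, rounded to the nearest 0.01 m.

With a 0.00002° grid the true value lies within half a step, ±0.00002°/2 = ±1e-05°, of the stored one.
At latitude 45.6112° a degree of longitude spans 111120 m × cos 45.6112° = 111120 × 0.6995 ≈ 77731.1 m.
Maximum E–W displacement: 1e-05 × 77731.1 = 0.777311 m.

0.78 m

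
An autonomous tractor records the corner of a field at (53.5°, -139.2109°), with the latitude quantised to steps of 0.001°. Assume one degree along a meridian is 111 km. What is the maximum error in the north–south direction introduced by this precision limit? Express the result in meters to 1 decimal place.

55.5 meters

With a 0.001° grid the true value lies within half a step, ±0.001°/2 = ±0.0005°, of the stored one.
So the N–S error is at most 0.0005 × 111000 = 55.5 m.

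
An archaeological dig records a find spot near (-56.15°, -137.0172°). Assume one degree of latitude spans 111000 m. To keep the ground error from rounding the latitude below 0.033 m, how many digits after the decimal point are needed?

One degree of latitude covers 111000 m.
Rounding to N decimal places gives at most 0.5 × 10⁻ᴺ degrees of error, i.e. 0.5 × 10⁻ᴺ × 111000 m.
Setting 55500 × 10⁻ᴺ ≤ 0.033 gives 10ᴺ ≥ 1.682e+06, i.e. N ≥ 6.23.
At 6 places the error can reach 0.0555 m, but 7 places keeps it to 0.00555 m.

7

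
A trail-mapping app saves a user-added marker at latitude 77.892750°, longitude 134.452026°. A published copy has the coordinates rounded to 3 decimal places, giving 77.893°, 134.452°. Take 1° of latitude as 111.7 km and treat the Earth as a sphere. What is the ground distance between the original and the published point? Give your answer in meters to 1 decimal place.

27.9 meters

Δlat = 77.892750 − 77.893 = -0.000250°; Δlon = 134.452026 − 134.452 = +0.000026°.
N–S: -0.000250° × 111700 m/° = -27.925 m.
East–west at this latitude: 0.000026° × 111700 × cos 77.893° ≈ 0.000026 × 23427.7 = 0.609121 m.
Combined displacement = (27.925² + 0.609121²)^½ ≈ 27.9316 m.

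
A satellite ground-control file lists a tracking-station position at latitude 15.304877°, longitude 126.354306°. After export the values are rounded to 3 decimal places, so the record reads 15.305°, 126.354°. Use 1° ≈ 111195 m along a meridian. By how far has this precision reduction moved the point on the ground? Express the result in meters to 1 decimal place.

35.6 meters

Δlat = 15.304877 − 15.305 = -0.000123°; Δlon = 126.354306 − 126.354 = +0.000306°.
North–south shift: -0.000123 × 111195 = -13.677 m.
East–west at this latitude: 0.000306° × 111195 × cos 15.305° ≈ 0.000306 × 107251 = 32.8189 m.
Distance: √(13.677² + 32.8189²) ≈ 35.5548 m.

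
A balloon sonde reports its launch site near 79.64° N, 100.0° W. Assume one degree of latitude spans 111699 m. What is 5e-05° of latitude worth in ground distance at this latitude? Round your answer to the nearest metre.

Along a meridian 5e-05° is 5e-05 × 111699 = 5.58495 m.

6 metres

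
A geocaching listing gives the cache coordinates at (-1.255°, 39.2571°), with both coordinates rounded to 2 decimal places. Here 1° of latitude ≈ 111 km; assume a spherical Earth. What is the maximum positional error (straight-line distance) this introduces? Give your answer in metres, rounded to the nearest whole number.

785 metres

Rounding to 2 decimal places leaves each coordinate within ±0.005° of the true value.
North–south component: 0.005° × 111000 = 555 m.
Longitude error → 0.005 × 111000 × cos 1.255° = 0.005 × 111000 × 0.9998 ≈ 554.867 m.
The two errors are perpendicular, so the maximum displacement is √(555² + 554.867²) ≈ 784.794 m.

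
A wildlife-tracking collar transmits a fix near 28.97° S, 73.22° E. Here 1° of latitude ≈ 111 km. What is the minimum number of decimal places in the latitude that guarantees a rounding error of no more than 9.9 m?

One degree of latitude covers 111000 m.
Rounding to N decimal places gives at most 0.5 × 10⁻ᴺ degrees of error, i.e. 0.5 × 10⁻ᴺ × 111000 m.
Setting 55500 × 10⁻ᴺ ≤ 9.9 gives 10ᴺ ≥ 5606, i.e. N ≥ 3.75.
So 4 decimal places suffice (5.55 m); 3 would allow up to 55.5 m.

4 decimal places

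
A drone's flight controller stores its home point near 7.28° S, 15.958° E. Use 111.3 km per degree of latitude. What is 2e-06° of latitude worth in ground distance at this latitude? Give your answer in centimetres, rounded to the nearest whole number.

22 centimetres

Along a meridian 2e-06° is 2e-06 × 111300 = 0.2226 m.
That is 0.2226 m = 22.26 cm.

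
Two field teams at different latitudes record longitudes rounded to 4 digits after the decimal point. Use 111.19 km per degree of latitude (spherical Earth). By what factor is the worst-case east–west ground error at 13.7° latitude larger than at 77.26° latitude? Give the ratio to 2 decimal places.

Rounding to 4 decimal places leaves the longitude within ±5e-05° of the true value.
At 13.7°: 5e-05° × 111190 × cos 13.7° = 5e-05 × 111190 × 0.9715 ≈ 5.4013 m.
At 77.26°: 5e-05° × 111190 × cos 77.26° = 5e-05 × 111190 × 0.2205 ≈ 1.226 m.
Ratio: 5.4013 / 1.226 = cos 13.7° / cos 77.26° ≈ 4.4056.

4.41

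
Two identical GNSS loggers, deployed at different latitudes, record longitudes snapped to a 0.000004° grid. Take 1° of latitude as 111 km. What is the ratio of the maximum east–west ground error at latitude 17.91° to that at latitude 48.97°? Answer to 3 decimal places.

1.450

With a 0.000004° grid the true value lies within half a step, ±0.000004°/2 = ±2e-06°, of the stored one.
Error at 17.91° = 2e-06° × 111000 × cos 17.91° ≈ 0.222 × 0.9515 = 0.21124 m.
At 48.97°: 2e-06° × 111000 × cos 48.97° = 2e-06 × 111000 × 0.6565 ≈ 0.14573 m.
Ratio: 0.21124 / 0.14573 = cos 17.91° / cos 48.97° ≈ 1.4495.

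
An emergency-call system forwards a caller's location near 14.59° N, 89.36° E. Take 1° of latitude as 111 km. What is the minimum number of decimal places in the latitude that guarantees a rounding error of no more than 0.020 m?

One degree of latitude covers 111000 m.
Rounding to N decimal places gives at most 0.5 × 10⁻ᴺ degrees of error, i.e. 0.5 × 10⁻ᴺ × 111000 m.
Need 0.5 × 111000 × 10⁻ᴺ ≤ 0.020 → 10⁻ᴺ ≤ 3.604e-07, so N ≥ 6.44.
At 6 places the error can reach 0.0555 m, but 7 places keeps it to 0.00555 m.

7 decimal places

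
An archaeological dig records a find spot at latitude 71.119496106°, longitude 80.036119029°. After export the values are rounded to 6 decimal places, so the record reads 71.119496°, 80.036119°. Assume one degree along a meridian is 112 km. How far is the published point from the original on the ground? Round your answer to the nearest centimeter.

1 centimeters

The latitude changed by +0.000000106° and the longitude by +0.000000029°.
North–south shift: 0.000000106 × 112000 = 0.011872 m.
East–west at this latitude: 0.000000029° × 112000 × cos 71.1195° ≈ 0.000000029 × 36242.7 = 0.00105104 m.
Distance: √(0.011872² + 0.00105104²) ≈ 0.0119184 m.
That is 0.0119184 m = 1.1918 cm.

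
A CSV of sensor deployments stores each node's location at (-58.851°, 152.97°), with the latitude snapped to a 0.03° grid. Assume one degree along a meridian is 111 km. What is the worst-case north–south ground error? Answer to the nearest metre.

1665 metres

With a 0.03° grid the true value lies within half a step, ±0.03°/2 = ±0.015°, of the stored one.
So the N–S error is at most 0.015 × 111000 = 1665 m.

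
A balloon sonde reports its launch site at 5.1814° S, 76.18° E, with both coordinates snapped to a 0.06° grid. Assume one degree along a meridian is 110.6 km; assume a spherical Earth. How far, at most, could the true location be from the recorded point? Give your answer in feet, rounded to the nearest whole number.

With a 0.06° grid the true value lies within half a step, ±0.06°/2 = ±0.03°, of the stored one.
Latitude error → 0.03 × 110600 = 3318 m along the meridian.
Longitude error → 0.03 × 110600 × cos 5.1814° = 0.03 × 110600 × 0.9959 ≈ 3304.44 m.
The two errors are perpendicular, so the maximum displacement is √(3318² + 3304.44²) ≈ 4682.78 m.
In feet: 4682.78 m ÷ 0.3048 ≈ 15363 ft.

15363 feet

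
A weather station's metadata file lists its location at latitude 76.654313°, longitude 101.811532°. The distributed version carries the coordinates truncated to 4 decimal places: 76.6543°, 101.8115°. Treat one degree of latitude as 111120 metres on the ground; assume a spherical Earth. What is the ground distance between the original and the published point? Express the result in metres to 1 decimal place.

The latitude changed by +0.000013° and the longitude by +0.000032°.
North–south shift: 0.000013 × 111120 = 1.44456 m.
E–W at 76.6543°: 0.000032° × 111120 × cos 76.6543° = 0.000032 × 111120 × 0.2308 ≈ 0.82078 m.
Combined displacement = (1.44456² + 0.82078²)^½ ≈ 1.66146 m.

1.7 metres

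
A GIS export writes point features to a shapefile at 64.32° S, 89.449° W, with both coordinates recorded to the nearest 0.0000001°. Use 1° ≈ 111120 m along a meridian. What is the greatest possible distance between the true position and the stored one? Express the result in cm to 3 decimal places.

Rounding to 7 decimal places leaves each coordinate within ±5e-08° of the true value.
Latitude error → 5e-08 × 111120 = 0.005556 m along the meridian.
E–W at 64.32°: 5e-08° × 111120 × cos 64.32° = 5e-08 × 111120 × 0.4333 ≈ 0.00240766 m.
Worst case both components are at the extreme and orthogonal: √(0.005556² + 0.00240766²) ≈ 0.00605524 m.
That is 0.00605524 m = 0.60552 cm.

0.606 cm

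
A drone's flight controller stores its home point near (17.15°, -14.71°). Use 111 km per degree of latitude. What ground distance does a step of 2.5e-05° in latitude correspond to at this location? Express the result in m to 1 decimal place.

2.8 m

Along a meridian 2.5e-05° is 2.5e-05 × 111000 = 2.775 m.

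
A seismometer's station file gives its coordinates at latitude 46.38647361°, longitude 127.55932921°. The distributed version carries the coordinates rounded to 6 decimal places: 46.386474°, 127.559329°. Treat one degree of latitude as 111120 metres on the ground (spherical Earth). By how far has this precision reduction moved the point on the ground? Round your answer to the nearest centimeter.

5 centimeters

Δlat = 46.38647361 − 46.386474 = -0.00000039°; Δlon = 127.55932921 − 127.559329 = +0.00000021°.
N–S: -0.00000039° × 111120 m/° = -0.0433368 m.
E–W at 46.3865°: 0.00000021° × 111120 × cos 46.3865° = 0.00000021 × 111120 × 0.6898 ≈ 0.0160964 m.
Distance: √(0.0433368² + 0.0160964²) ≈ 0.0462296 m.
That is 0.0462296 m = 4.623 cm.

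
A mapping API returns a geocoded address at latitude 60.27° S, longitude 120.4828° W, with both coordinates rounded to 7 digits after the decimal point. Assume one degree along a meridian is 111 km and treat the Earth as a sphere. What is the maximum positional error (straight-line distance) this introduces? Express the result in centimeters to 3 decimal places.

0.619 centimeters

Rounding to 7 decimal places leaves each coordinate within ±5e-08° of the true value.
Latitude error → 5e-08 × 111000 = 0.00555 m along the meridian.
Longitude error → 5e-08 × 111000 × cos 60.27° = 5e-08 × 111000 × 0.4959 ≈ 0.00275232 m.
Worst case both components are at the extreme and orthogonal: √(0.00555² + 0.00275232²) ≈ 0.00619498 m.
That is 0.00619498 m = 0.6195 cm.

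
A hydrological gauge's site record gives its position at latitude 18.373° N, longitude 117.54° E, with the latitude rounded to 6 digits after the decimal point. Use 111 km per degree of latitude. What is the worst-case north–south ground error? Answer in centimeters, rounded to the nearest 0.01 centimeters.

5.55 centimeters

Rounding to 6 decimal places leaves the latitude within ±5e-07° of the true value.
So the N–S error is at most 5e-07 × 111000 = 0.0555 m.
That is 0.0555 m = 5.55 cm.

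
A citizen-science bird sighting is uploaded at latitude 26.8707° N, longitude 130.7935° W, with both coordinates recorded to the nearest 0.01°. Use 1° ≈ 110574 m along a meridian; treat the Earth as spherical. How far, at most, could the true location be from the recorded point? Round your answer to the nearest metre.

Rounding to 2 decimal places leaves each coordinate within ±0.005° of the true value.
North–south component: 0.005° × 110574 = 552.87 m.
E–W at 26.8707°: 0.005° × 110574 × cos 26.8707° = 0.005 × 110574 × 0.8920 ≈ 493.176 m.
Worst case both components are at the extreme and orthogonal: √(552.87² + 493.176²) ≈ 740.87 m.

741 metres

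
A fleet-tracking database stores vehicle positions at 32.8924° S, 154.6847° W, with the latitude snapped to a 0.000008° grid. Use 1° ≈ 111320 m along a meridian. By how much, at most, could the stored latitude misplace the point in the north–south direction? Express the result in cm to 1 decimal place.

With a 0.000008° grid the true value lies within half a step, ±0.000008°/2 = ±4e-06°, of the stored one.
So the N–S error is at most 4e-06 × 111320 = 0.44528 m.
That is 0.44528 m = 44.528 cm.

44.5 cm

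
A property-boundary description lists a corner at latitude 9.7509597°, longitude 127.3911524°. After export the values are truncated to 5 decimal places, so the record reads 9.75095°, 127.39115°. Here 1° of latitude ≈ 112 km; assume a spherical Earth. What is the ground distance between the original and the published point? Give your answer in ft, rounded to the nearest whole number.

4 ft

The latitude changed by +0.0000097° and the longitude by +0.0000024°.
N–S: 0.0000097° × 112000 m/° = 1.0864 m.
East–west at this latitude: 0.0000024° × 112000 × cos 9.75095° ≈ 0.0000024 × 110382 = 0.264917 m.
Hypotenuse of the two orthogonal shifts: √(1.0864² + 0.264917²) = 1.11823 m.
Converting: 1.11823 m × 3.2808 ft/m ≈ 3.6687 ft.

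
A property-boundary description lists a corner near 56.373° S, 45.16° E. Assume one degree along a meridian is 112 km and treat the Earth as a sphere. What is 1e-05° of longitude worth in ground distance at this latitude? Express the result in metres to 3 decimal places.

1e-05° of longitude at 56.373° is 1e-05 × 112000 × cos 56.373° ≈ 1e-05 × 62023.8 = 0.620238 m.

0.620 metres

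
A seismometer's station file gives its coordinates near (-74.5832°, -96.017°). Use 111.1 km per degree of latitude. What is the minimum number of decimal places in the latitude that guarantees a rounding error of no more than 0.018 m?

7 decimal places

One degree of latitude covers 111100 m.
Rounding to N decimal places gives at most 0.5 × 10⁻ᴺ degrees of error, i.e. 0.5 × 10⁻ᴺ × 111100 m.
Setting 55550 × 10⁻ᴺ ≤ 0.018 gives 10ᴺ ≥ 3.086e+06, i.e. N ≥ 6.49.
At 6 places the error can reach 0.0555 m, but 7 places keeps it to 0.00556 m.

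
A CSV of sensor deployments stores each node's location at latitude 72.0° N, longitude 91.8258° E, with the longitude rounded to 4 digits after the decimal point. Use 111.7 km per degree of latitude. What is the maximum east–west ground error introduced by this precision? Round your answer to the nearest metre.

2 metres

Rounding to 4 decimal places leaves the longitude within ±5e-05° of the true value.
At latitude 72° a degree of longitude spans 111700 m × cos 72° = 111700 × 0.3090 ≈ 34517.2 m.
East–west error: 5e-05° × 34517.2 m/° ≈ 1.72586 m.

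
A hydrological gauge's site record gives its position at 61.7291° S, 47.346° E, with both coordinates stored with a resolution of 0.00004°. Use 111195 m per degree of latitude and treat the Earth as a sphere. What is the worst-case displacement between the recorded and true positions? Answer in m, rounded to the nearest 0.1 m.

With a 0.00004° grid the true value lies within half a step, ±0.00004°/2 = ±2e-05°, of the stored one.
Latitude error → 2e-05 × 111195 = 2.2239 m along the meridian.
E–W at 61.7291°: 2e-05° × 111195 × cos 61.7291° = 2e-05 × 111195 × 0.4736 ≈ 1.05333 m.
The two errors are perpendicular, so the maximum displacement is √(2.2239² + 1.05333²) ≈ 2.46074 m.

2.5 m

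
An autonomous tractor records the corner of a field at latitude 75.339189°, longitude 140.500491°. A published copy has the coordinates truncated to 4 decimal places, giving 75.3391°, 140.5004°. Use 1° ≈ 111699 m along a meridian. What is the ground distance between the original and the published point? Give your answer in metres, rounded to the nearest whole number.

10 metres

The latitude changed by +0.000089° and the longitude by +0.000091°.
North–south shift: 0.000089 × 111699 = 9.94121 m.
E–W at 75.3391°: 0.000091° × 111699 × cos 75.3391° = 0.000091 × 111699 × 0.2531 ≈ 2.57264 m.
Hypotenuse of the two orthogonal shifts: √(9.94121² + 2.57264²) = 10.2687 m.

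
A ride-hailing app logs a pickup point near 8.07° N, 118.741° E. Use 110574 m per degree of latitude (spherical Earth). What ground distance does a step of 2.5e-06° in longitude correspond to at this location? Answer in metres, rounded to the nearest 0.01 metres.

One degree of longitude here spans 110574 × cos 8.07° = 110574 × 0.9901 ≈ 109479 m; 2.5e-06° of that is 0.273698 m.

0.27 metres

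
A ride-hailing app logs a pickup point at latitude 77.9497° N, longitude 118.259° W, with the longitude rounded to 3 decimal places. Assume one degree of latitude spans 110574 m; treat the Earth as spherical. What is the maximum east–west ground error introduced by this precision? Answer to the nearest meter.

12 meters

Rounding to 3 decimal places leaves the longitude within ±0.0005° of the true value.
One degree of longitude at 77.9497° is 110574 × cos 77.9497° ≈ 110574 × 0.2088 = 23084.6 m.
Maximum E–W displacement: 0.0005 × 23084.6 = 11.5423 m.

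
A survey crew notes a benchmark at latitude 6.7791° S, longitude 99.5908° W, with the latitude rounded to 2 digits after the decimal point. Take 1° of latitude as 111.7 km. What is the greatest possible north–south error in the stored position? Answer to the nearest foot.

Rounding to 2 decimal places leaves the latitude within ±0.005° of the true value.
Along the meridian that is 0.005° × 111700 m/° = 558.5 m.
In feet: 558.5 m ÷ 0.3048 ≈ 1832.3 ft.

1832 feet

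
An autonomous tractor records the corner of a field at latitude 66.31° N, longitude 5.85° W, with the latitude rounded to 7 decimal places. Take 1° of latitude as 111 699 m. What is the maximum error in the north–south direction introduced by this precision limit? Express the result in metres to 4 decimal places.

0.0056 metres

Rounding to 7 decimal places leaves the latitude within ±5e-08° of the true value.
North–south distance: 5e-08° × 111699 m/° = 0.00558495 m.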